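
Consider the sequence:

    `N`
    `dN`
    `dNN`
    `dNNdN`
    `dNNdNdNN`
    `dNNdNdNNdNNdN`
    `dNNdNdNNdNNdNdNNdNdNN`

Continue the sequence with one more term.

Each term (from the third on) is the previous term followed by the one before it: term 3 = dN·N = dNN.
Continuing: dNNdNdNNdNNdNdNNdNdNN · dNNdNdNNdNNdN gives term 8.

dNNdNdNNdNNdNdNNdNdNNdNNdNdNNdNNdN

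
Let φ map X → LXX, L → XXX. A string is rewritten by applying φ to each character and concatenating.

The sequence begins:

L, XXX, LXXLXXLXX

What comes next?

XXXLXXLXXXXXLXXLXXXXXLXXLXX

Expanding LXXLXXLXX: L→XXX, X→LXX, X→LXX, L→XXX, X→LXX, X→LXX, L→XXX, X→LXX, X→LXX. Concatenated: XXX LXX LXX XXX LXX LXX XXX LXX LXX.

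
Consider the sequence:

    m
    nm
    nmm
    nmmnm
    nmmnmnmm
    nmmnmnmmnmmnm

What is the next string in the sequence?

This is a Fibonacci-style word recurrence s(k) = s(k−1)·s(k−2): e.g. nm·m = nmm.
So term 7 is nmmnmnmmnmmnm·nmmnmnmm.

nmmnmnmmnmmnmnmmnmnmm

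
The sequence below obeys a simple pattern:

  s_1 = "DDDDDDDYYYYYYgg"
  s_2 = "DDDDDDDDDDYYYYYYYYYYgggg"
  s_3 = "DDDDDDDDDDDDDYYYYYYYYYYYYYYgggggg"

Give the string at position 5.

DDDDDDDDDDDDDDDDDDDYYYYYYYYYYYYYYYYYYYYYYgggggggggg

The n-th term is 3n+1 D's then 4n-2 Y's then 2n-2 g's, where the shown terms are n = 2, 3, 4.
For term 5, n = 6, so the run lengths are 19, 22, 10.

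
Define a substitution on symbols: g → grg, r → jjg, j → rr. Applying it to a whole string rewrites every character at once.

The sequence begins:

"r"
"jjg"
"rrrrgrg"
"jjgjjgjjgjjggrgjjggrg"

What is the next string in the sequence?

rrrrgrgrrrrgrgrrrrgrgrrrrgrggrgjjggrgrrrrgrggrgjjggrg

Applying the rule to each of the 21 symbols of jjgjjgjjgjjggrgjjggrg gives the pieces rr rr grg rr rr grg rr rr grg rr rr grg grg jjg grg rr rr grg grg jjg grg, which concatenate to the answer.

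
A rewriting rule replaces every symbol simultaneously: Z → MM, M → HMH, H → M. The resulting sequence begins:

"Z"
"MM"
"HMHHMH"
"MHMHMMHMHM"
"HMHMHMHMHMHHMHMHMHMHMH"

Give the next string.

φ(HMHMHMHMHMHHMHMHMHMHMH) expands symbol-by-symbol to M HMH M HMH M HMH M HMH M HMH M M HMH M HMH M HMH M HMH M HMH M; joining the 22 pieces gives the next term.

MHMHMHMHMHMHMHMHMHMHMMHMHMHMHMHMHMHMHMHMHM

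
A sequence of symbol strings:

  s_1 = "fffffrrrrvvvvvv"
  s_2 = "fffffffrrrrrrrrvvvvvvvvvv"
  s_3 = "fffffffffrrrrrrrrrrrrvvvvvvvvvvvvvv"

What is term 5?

Each string has the form f^{2n+3} r^{4n} v^{4n+2} (n = 1, 2, …).
For term 5, n = 5, so the run lengths are 13, 20, 22.

fffffffffffffrrrrrrrrrrrrrrrrrrrrvvvvvvvvvvvvvvvvvvvvvv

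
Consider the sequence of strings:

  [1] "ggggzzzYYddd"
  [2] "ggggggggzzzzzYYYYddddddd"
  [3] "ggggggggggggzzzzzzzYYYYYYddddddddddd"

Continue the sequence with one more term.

ggggggggggggggggzzzzzzzzzYYYYYYYYddddddddddddddd

Each string has the form g^{4n} z^{2n+1} Y^{2n} d^{4n-1} (n = 1, 2, …).
For the next term, n = 4, so the run lengths are 16, 9, 8, 15.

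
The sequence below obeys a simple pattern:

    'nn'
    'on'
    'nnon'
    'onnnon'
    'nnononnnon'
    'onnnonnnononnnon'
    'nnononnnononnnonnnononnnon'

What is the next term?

onnnonnnononnnonnnononnnononnnonnnononnnon

Each term (from the third on) is the two preceding terms concatenated in order: term 3 = nn·on = nnon.
Continuing: onnnonnnononnnon · nnononnnononnnonnnononnnon gives term 8.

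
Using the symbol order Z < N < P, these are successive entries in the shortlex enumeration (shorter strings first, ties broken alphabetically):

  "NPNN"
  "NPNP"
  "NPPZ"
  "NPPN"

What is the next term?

Find the rightmost character of NPPN below P, bump it to the next letter, and reset everything to its right to Z.

NPPP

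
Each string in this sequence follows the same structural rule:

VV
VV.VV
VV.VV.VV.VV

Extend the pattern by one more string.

Each string is two copies of the previous one joined by '.'.
One more doubling of VV.VV.VV.VV gives the answer.

VV.VV.VV.VV.VV.VV.VV.VV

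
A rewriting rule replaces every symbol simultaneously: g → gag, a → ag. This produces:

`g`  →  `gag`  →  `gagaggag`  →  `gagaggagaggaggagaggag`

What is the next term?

gagaggagaggaggagaggagaggaggagaggaggagaggagaggaggagaggag

Applying the rule to each of the 21 symbols of gagaggagaggaggagaggag gives the pieces gag ag gag ag gag gag ag gag ag gag gag ag gag gag ag gag ag gag gag ag gag, which concatenate to the answer.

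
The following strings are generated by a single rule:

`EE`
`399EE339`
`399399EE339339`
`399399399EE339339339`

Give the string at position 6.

399399399399399EE339339339339339

s(k+1) = 399·s(k)·339, so each term gains 399 as a prefix and 339 as a suffix.
From 399399399EE339339339, 2 further steps: 399399399EE339339339 → 399399399399EE339339339339 → (answer).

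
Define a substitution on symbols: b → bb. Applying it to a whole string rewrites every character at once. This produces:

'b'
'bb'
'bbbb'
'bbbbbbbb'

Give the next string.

bbbbbbbbbbbbbbbb

Expanding bbbbbbbb: b→bb, b→bb, b→bb, b→bb, b→bb, b→bb, b→bb, b→bb. Concatenated: bb bb bb bb bb bb bb bb.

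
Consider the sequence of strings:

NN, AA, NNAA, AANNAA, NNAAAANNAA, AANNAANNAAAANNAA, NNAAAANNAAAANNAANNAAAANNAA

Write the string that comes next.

AANNAANNAAAANNAANNAAAANNAAAANNAANNAAAANNAA

From term 3 onward, concatenate the second-to-last term with the last: NN·AA = NNAA, AA·NNAA = AANNAA, …
The next term joins AANNAANNAAAANNAA and NNAAAANNAAAANNAANNAAAANNAA.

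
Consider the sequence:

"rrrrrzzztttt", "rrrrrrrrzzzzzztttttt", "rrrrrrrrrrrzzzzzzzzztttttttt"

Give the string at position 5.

rrrrrrrrrrrrrrrrrzzzzzzzzzzzzzzztttttttttttt

Each string has the form r^{3n+2} z^{3n} t^{2n+2} (n = 1, 2, …).
For term 5, n = 5, so the run lengths are 17, 15, 12.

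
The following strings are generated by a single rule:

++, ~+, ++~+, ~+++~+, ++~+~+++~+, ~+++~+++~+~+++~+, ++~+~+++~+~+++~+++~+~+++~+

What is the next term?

This is a Fibonacci-style word recurrence s(k) = s(k−2)·s(k−1): e.g. ++·~+ = ++~+.
Continuing: ~+++~+++~+~+++~+ · ++~+~+++~+~+++~+++~+~+++~+ gives term 8.

~+++~+++~+~+++~+++~+~+++~+~+++~+++~+~+++~+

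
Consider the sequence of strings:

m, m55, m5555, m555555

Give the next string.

m55555555

The strings grow by a fixed suffix 55 each time.
So the next term is m555555·55.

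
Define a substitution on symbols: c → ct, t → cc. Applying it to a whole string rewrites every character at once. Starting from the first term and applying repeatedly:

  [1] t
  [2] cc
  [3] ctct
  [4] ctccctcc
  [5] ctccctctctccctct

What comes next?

φ(ctccctctctccctct) expands symbol-by-symbol to ct cc ct ct ct cc ct cc ct cc ct ct ct cc ct cc; joining the 16 pieces gives the next term.

ctccctctctccctccctccctctctccctcc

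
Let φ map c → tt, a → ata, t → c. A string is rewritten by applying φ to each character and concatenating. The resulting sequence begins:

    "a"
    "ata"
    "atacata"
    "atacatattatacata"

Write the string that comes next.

atacatattatacataccatacatattatacata

φ(atacatattatacata) expands symbol-by-symbol to ata c ata tt ata c ata c c ata c ata tt ata c ata; joining the 16 pieces gives the next term.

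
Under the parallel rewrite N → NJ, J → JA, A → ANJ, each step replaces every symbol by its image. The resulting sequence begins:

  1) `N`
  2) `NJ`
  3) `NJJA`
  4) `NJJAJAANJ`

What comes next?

NJJAJAANJJAANJANJNJJA

Rewriting each symbol of NJJAJAANJ: N→NJ, J→JA, J→JA, A→ANJ, J→JA, A→ANJ, A→ANJ, N→NJ, J→JA, which concatenates to NJ JA JA ANJ JA ANJ ANJ NJ JA.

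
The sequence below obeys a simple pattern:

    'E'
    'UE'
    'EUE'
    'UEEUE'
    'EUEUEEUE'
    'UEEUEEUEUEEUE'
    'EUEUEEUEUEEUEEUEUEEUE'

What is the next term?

UEEUEEUEUEEUEEUEUEEUEUEEUEEUEUEEUE

Each term (from the third on) is the two preceding terms concatenated in order: term 3 = E·UE = EUE.
So term 8 is UEEUEEUEUEEUE·EUEUEEUEUEEUEEUEUEEUE.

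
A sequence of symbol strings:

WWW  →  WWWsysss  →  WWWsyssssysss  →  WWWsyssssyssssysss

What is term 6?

Each term is the previous one with sysss appended.
From WWWsyssssyssssysss, 2 further steps: WWWsyssssyssssysss → WWWsyssssyssssyssssysss → (answer).

WWWsyssssyssssyssssyssssysss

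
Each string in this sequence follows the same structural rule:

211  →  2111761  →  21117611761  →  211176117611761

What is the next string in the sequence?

2111761176117611761

The strings grow by a fixed suffix 1761 each time.
So the next term is 211176117611761·1761.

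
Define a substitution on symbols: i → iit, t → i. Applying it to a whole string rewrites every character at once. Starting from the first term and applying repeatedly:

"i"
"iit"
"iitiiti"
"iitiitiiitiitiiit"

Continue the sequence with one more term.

Rewriting the 17 symbols of iitiitiiitiitiiit one by one yields iit iit i iit iit i iit iit iit i iit iit i iit iit iit i; concatenated:

iitiitiiitiitiiitiitiitiiitiitiiitiitiiti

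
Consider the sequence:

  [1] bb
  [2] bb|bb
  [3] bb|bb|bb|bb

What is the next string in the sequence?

bb|bb|bb|bb|bb|bb|bb|bb

s(k+1) = s(k)·|·s(k) — each term doubles the last with '|' between the halves.
One more doubling of bb|bb|bb|bb gives the answer.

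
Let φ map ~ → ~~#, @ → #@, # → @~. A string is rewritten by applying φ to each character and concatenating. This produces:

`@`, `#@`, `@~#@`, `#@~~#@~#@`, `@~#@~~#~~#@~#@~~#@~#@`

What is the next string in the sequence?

#@~~#@~#@~~#~~#@~~~#~~#@~#@~~#@~#@~~#~~#@~#@~~#@~#@

φ(@~#@~~#~~#@~#@~~#@~#@) expands symbol-by-symbol to #@ ~~# @~ #@ ~~# ~~# @~ ~~# ~~# @~ #@ ~~# @~ #@ ~~# ~~# @~ #@ ~~# @~ #@; joining the 21 pieces gives the next term.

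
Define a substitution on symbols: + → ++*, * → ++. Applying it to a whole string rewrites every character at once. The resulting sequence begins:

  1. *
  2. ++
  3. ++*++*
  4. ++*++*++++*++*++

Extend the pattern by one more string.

++*++*++++*++*++++*++*++*++*++++*++*++++*++*

Applying the rule to each of the 16 symbols of ++*++*++++*++*++ gives the pieces ++* ++* ++ ++* ++* ++ ++* ++* ++* ++* ++ ++* ++* ++ ++* ++*, which concatenate to the answer.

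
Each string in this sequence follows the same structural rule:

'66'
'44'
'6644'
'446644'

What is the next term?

6644446644

This is a Fibonacci-style word recurrence s(k) = s(k−2)·s(k−1): e.g. 66·44 = 6644.
The next term joins 6644 and 446644.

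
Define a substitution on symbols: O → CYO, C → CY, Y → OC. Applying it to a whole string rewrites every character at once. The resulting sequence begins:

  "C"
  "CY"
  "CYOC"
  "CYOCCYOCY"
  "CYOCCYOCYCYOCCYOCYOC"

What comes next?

Rewriting the 20 symbols of CYOCCYOCYCYOCCYOCYOC one by one yields CY OC CYO CY CY OC CYO CY OC CY OC CYO CY CY OC CYO CY OC CYO CY; concatenated:

CYOCCYOCYCYOCCYOCYOCCYOCCYOCYCYOCCYOCYOCCYOCY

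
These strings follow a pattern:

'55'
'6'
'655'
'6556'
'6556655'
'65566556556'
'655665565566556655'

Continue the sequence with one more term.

From term 3 onward, concatenate the last term with the second-to-last: 6·55 = 655, 655·6 = 6556, …
Continuing: 655665565566556655 · 65566556556 gives term 8.

65566556556655665565566556556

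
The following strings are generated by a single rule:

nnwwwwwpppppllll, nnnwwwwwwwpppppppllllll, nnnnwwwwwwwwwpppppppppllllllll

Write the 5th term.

Term n consists of n n's, followed by 2n+1 w's, followed by 2n+1 p's, followed by 2n l's, where the shown terms are n = 2, 3, 4.
Setting n = 6 gives 6, 13, 13, 12 characters in each block.

nnnnnnwwwwwwwwwwwwwpppppppppppppllllllllllll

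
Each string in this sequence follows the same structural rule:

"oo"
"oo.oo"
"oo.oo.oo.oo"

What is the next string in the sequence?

oo.oo.oo.oo.oo.oo.oo.oo

s(k+1) = s(k)·.·s(k) — each term doubles the last with '.' between the halves.
One more doubling of oo.oo.oo.oo gives the answer.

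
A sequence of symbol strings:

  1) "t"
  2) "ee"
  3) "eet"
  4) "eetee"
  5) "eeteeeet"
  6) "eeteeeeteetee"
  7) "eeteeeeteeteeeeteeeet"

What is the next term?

This is a Fibonacci-style word recurrence s(k) = s(k−1)·s(k−2): e.g. ee·t = eet.
So term 8 is eeteeeeteeteeeeteeeet·eeteeeeteetee.

eeteeeeteeteeeeteeeeteeteeeeteetee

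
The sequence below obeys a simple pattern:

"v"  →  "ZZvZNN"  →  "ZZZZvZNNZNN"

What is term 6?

ZZZZZZZZZZvZNNZNNZNNZNNZNN

s(k+1) = ZZ·s(k)·ZNN, so each term gains ZZ as a prefix and ZNN as a suffix.
From ZZZZvZNNZNN, 3 further steps: ZZZZvZNNZNN → ZZZZZZvZNNZNNZNN → ZZZZZZZZvZNNZNNZNNZNN → (answer).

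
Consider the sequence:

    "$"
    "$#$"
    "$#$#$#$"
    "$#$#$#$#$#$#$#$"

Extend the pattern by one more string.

Every step duplicates the string with '#' between the halves.
One more doubling of $#$#$#$#$#$#$#$ gives the answer.

$#$#$#$#$#$#$#$#$#$#$#$#$#$#$#$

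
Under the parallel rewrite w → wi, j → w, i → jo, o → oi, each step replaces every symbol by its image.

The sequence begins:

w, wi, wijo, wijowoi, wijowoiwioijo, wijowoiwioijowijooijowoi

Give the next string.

φ(wijowoiwioijowijooijowoi) expands symbol-by-symbol to wi jo w oi wi oi jo wi jo oi jo w oi wi jo w oi oi jo w oi wi oi jo; joining the 24 pieces gives the next term.

wijowoiwioijowijooijowoiwijowoioijowoiwioijo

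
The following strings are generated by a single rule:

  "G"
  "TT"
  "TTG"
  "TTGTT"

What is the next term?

From term 3 onward, concatenate the last term with the second-to-last: TT·G = TTG, TTG·TT = TTGTT, …
Continuing: TTGTT · TTG gives term 5.

TTGTTTTG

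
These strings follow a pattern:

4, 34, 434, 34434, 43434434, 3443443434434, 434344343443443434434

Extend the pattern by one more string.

Each term (from the third on) is the two preceding terms concatenated in order: term 3 = 4·34 = 434.
The next term joins 3443443434434 and 434344343443443434434.

3443443434434434344343443443434434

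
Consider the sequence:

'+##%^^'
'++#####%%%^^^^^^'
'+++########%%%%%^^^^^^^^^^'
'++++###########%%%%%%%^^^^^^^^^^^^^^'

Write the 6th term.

Each string has the form +^{n} #^{3n-1} %^{2n-1} ^^{4n-2} (n = 1, 2, …).
At n = 6 the blocks have lengths 6, 17, 11, 22.

++++++#################%%%%%%%%%%%^^^^^^^^^^^^^^^^^^^^^^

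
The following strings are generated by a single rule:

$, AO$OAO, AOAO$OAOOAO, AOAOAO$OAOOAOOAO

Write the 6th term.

AOAOAOAOAO$OAOOAOOAOOAOOAO

Every step adds AO to the front and OAO to the end of the previous string.
From AOAOAO$OAOOAOOAO, 2 further steps: AOAOAO$OAOOAOOAO → AOAOAOAO$OAOOAOOAOOAO → (answer).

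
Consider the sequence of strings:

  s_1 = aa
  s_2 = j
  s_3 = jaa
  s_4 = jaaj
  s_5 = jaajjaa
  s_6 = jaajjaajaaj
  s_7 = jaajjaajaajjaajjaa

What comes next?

jaajjaajaajjaajjaajaajjaajaaj

This is a Fibonacci-style word recurrence s(k) = s(k−1)·s(k−2): e.g. j·aa = jaa.
So term 8 is jaajjaajaajjaajjaa·jaajjaajaaj.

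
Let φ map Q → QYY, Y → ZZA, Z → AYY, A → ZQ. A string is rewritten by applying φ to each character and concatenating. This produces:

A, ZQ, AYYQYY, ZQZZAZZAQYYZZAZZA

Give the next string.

AYYQYYAYYAYYZQAYYAYYZQQYYZZAZZAAYYAYYZQAYYAYYZQ

Applying the rule to each of the 17 symbols of ZQZZAZZAQYYZZAZZA gives the pieces AYY QYY AYY AYY ZQ AYY AYY ZQ QYY ZZA ZZA AYY AYY ZQ AYY AYY ZQ, which concatenate to the answer.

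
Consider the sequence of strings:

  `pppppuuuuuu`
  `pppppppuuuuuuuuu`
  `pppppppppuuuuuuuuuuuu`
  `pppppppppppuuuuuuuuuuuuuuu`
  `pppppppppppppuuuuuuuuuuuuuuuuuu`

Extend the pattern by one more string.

The n-th term is 2n+1 p's then 3n u's, where the shown terms are n = 2, 3, 4, 5, 6.
For the next term, n = 7, so the run lengths are 15, 21.

pppppppppppppppuuuuuuuuuuuuuuuuuuuuu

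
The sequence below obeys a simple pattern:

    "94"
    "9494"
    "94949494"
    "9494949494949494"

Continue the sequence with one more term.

s(k+1) = s(k)·s(k) — each term doubles the last.
Doubling 9494949494949494:

94949494949494949494949494949494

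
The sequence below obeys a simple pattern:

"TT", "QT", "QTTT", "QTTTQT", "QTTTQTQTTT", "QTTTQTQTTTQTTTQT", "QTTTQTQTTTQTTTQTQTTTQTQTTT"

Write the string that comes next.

QTTTQTQTTTQTTTQTQTTTQTQTTTQTTTQTQTTTQTTTQT

Each term (from the third on) is the previous term followed by the one before it: term 3 = QT·TT = QTTT.
The next term joins QTTTQTQTTTQTTTQTQTTTQTQTTT and QTTTQTQTTTQTTTQT.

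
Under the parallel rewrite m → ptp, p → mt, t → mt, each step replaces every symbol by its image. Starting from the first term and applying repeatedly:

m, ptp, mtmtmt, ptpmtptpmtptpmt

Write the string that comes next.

φ(ptpmtptpmtptpmt) expands symbol-by-symbol to mt mt mt ptp mt mt mt mt ptp mt mt mt mt ptp mt; joining the 15 pieces gives the next term.

mtmtmtptpmtmtmtmtptpmtmtmtmtptpmt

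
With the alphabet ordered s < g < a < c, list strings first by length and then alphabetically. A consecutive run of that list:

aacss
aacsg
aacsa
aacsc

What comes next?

Find the rightmost character of aacsc below c, bump it to the next letter, and reset everything to its right to s.

aacgs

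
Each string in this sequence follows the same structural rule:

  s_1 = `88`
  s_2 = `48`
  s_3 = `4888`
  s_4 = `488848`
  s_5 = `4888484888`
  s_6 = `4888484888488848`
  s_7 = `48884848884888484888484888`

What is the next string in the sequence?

488848488848884848884848884888484888488848

Each term (from the third on) is the previous term followed by the one before it: term 3 = 48·88 = 4888.
Continuing: 48884848884888484888484888 · 4888484888488848 gives term 8.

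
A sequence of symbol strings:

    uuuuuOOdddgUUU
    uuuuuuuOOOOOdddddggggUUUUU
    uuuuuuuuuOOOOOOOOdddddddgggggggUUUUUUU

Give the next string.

Term n consists of 2n+3 u's, followed by 3n-1 O's, followed by 2n+1 d's, followed by 3n-2 g's, followed by 2n+1 U's (n = 1, 2, …).
For the next term, n = 4, so the run lengths are 11, 11, 9, 10, 9.

uuuuuuuuuuuOOOOOOOOOOOdddddddddggggggggggUUUUUUUUU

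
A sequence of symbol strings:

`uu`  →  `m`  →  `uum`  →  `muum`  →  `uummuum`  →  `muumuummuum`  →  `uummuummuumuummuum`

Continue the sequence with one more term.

muumuummuumuummuummuumuummuum

From term 3 onward, concatenate the second-to-last term with the last: uu·m = uum, m·uum = muum, …
The next term joins muumuummuum and uummuummuumuummuum.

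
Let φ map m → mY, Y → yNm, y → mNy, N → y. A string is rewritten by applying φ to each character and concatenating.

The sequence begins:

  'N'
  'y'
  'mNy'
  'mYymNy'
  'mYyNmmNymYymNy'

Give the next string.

mYyNmmNyymYmYymNymYyNmmNymYymNy

Applying the rule to each of the 14 symbols of mYyNmmNymYymNy gives the pieces mY yNm mNy y mY mY y mNy mY yNm mNy mY y mNy, which concatenate to the answer.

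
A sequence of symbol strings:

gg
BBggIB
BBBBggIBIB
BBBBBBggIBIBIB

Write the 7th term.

BBBBBBBBBBBBggIBIBIBIBIBIB

s(k+1) = BB·s(k)·IB, so each term gains BB as a prefix and IB as a suffix.
From BBBBBBggIBIBIB, 3 further steps: BBBBBBggIBIBIB → BBBBBBBBggIBIBIBIB → BBBBBBBBBBggIBIBIBIBIB → (answer).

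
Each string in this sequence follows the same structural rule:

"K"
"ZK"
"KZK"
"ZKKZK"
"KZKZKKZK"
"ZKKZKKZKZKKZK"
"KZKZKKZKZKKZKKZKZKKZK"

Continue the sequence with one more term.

Each term (from the third on) is the two preceding terms concatenated in order: term 3 = K·ZK = KZK.
Continuing: ZKKZKKZKZKKZK · KZKZKKZKZKKZKKZKZKKZK gives term 8.

ZKKZKKZKZKKZKKZKZKKZKZKKZKKZKZKKZK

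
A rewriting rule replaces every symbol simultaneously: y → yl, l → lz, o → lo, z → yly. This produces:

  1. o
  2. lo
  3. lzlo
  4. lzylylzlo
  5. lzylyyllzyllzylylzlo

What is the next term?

lzylyyllzylyllzlzylyyllzlzylyyllzyllzylylzlo

Applying the rule to each of the 20 symbols of lzylyyllzyllzylylzlo gives the pieces lz yly yl lz yl yl lz lz yly yl lz lz yly yl lz yl lz yly lz lo, which concatenate to the answer.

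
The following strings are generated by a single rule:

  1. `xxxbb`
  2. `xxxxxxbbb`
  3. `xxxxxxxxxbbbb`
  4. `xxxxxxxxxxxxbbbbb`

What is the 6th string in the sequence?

xxxxxxxxxxxxxxxxxxbbbbbbb

Term n consists of 3n x's, followed by n+1 b's (n = 1, 2, …).
At n = 6 the blocks have lengths 18, 7.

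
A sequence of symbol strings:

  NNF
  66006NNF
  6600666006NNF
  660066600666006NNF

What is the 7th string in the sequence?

The strings grow by a fixed prefix 66006 each time.
From 660066600666006NNF, 3 further steps: 660066600666006NNF → 66006660066600666006NNF → 6600666006660066600666006NNF → (answer).

660066600666006660066600666006NNF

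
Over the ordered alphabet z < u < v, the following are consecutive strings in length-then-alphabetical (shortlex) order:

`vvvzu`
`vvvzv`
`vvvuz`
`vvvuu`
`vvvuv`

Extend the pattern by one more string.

Treat vvvuv as a base-3 numeral over the given alphabet and add one, carrying through any trailing v's.

vvvvz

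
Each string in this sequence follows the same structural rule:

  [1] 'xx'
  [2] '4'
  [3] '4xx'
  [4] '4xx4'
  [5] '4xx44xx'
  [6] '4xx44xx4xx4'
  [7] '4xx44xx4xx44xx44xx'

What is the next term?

4xx44xx4xx44xx44xx4xx44xx4xx4

This is a Fibonacci-style word recurrence s(k) = s(k−1)·s(k−2): e.g. 4·xx = 4xx.
The next term joins 4xx44xx4xx44xx44xx and 4xx44xx4xx4.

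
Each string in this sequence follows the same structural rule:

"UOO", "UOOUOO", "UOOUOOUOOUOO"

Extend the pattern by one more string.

UOOUOOUOOUOOUOOUOOUOOUOO

Each string is two copies of the previous one concatenated.
One more doubling of UOOUOOUOOUOO gives the answer.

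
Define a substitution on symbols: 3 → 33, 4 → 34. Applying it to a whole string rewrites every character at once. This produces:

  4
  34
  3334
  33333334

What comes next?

Expanding 33333334: 3→33, 3→33, 3→33, 3→33, 3→33, 3→33, 3→33, 4→34. Concatenated: 33 33 33 33 33 33 33 34.

3333333333333334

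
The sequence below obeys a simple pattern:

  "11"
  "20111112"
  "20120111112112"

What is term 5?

20120120120111112112112112

Every step adds 201 to the front and 112 to the end of the previous string.
From 20120111112112, 2 further steps: 20120111112112 → 20120120111112112112 → (answer).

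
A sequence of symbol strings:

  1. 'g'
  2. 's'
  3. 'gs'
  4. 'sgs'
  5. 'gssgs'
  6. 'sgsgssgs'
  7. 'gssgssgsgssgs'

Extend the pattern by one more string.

This is a Fibonacci-style word recurrence s(k) = s(k−2)·s(k−1): e.g. g·s = gs.
So term 8 is sgsgssgs·gssgssgsgssgs.

sgsgssgsgssgssgsgssgs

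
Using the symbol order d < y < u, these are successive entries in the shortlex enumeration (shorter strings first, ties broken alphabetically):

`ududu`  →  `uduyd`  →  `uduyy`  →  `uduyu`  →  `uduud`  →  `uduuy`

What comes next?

uduuu

The successor of uduuy increments the rightmost position that isn't already u and resets every position after it to d.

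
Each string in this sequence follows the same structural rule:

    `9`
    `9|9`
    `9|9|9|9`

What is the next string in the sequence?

Every step duplicates the string with '|' between the halves.
Doubling 9|9|9|9 with '|' between the halves:

9|9|9|9|9|9|9|9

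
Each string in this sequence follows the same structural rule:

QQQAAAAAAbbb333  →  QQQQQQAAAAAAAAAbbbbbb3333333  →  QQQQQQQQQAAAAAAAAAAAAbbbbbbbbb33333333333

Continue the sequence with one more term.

QQQQQQQQQQQQAAAAAAAAAAAAAAAbbbbbbbbbbbb333333333333333

The n-th term is 3n Q's then 3n+3 A's then 3n b's then 4n-1 3's (n = 1, 2, …).
For the next term, n = 4, so the run lengths are 12, 15, 12, 15.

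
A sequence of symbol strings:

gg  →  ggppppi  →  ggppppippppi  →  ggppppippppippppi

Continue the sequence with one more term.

ggppppippppippppippppi

The strings grow by a fixed suffix ppppi each time.
So the next term is ggppppippppippppi·ppppi.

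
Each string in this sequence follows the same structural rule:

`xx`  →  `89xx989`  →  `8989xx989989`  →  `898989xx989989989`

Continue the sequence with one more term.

s(k+1) = 89·s(k)·989, so each term gains 89 as a prefix and 989 as a suffix.
Applying this once more to 898989xx989989989:

89898989xx989989989989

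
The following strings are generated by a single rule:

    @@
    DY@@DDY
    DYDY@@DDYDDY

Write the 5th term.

DYDYDYDY@@DDYDDYDDYDDY

Every step adds DY to the front and DDY to the end of the previous string.
From DYDY@@DDYDDY, 2 further steps: DYDY@@DDYDDY → DYDYDY@@DDYDDYDDY → (answer).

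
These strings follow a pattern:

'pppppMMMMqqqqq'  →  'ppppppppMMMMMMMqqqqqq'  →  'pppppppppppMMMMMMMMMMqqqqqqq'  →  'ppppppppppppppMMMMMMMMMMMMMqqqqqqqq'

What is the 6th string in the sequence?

ppppppppppppppppppppMMMMMMMMMMMMMMMMMMMqqqqqqqqqq

The n-th term is 3n-1 p's then 3n-2 M's then n+3 q's, where the shown terms are n = 2, 3, 4, 5.
For term 6, n = 7, so the run lengths are 20, 19, 10.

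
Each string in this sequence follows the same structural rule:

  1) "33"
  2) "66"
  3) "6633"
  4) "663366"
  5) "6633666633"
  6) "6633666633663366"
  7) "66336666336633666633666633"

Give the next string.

663366663366336666336666336633666633663366

This is a Fibonacci-style word recurrence s(k) = s(k−1)·s(k−2): e.g. 66·33 = 6633.
Continuing: 66336666336633666633666633 · 6633666633663366 gives term 8.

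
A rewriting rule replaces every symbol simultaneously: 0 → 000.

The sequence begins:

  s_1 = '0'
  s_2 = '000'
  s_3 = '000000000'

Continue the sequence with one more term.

000000000000000000000000000

Rewriting each symbol of 000000000: 0→000, 0→000, 0→000, 0→000, 0→000, 0→000, 0→000, 0→000, 0→000, which concatenates to 000 000 000 000 000 000 000 000 000.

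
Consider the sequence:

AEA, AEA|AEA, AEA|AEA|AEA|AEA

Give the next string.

Every step duplicates the string with '|' between the halves.
Doubling AEA|AEA|AEA|AEA with '|' between the halves:

AEA|AEA|AEA|AEA|AEA|AEA|AEA|AEA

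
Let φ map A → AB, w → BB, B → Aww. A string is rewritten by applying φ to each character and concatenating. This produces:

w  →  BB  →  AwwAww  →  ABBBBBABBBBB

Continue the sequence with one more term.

Apply φ to ABBBBBABBBBB symbol by symbol: A→AB, B→Aww, B→Aww, B→Aww, B→Aww, B→Aww, A→AB, B→Aww, B→Aww, B→Aww, B→Aww, B→Aww; joined: AB Aww Aww Aww Aww Aww AB Aww Aww Aww Aww Aww.

ABAwwAwwAwwAwwAwwABAwwAwwAwwAwwAww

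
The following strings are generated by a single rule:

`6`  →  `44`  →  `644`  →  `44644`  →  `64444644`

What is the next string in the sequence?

Each term (from the third on) is the two preceding terms concatenated in order: term 3 = 6·44 = 644.
So term 6 is 44644·64444644.

4464464444644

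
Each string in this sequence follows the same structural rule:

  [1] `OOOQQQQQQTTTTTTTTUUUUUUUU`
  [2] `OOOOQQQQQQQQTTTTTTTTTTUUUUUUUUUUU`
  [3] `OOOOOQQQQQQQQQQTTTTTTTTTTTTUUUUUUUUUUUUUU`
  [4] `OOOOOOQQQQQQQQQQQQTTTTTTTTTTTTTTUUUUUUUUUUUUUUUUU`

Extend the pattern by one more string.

OOOOOOOQQQQQQQQQQQQQQTTTTTTTTTTTTTTTTUUUUUUUUUUUUUUUUUUUU

Each string has the form O^{n} Q^{2n} T^{2n+2} U^{3n-1}, where the shown terms are n = 3, 4, 5, 6.
Setting n = 7 gives 7, 14, 16, 20 characters in each block.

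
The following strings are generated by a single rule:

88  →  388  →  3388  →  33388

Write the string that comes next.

The strings grow by a fixed prefix 3 each time.
Applying this once more to 33388:

333388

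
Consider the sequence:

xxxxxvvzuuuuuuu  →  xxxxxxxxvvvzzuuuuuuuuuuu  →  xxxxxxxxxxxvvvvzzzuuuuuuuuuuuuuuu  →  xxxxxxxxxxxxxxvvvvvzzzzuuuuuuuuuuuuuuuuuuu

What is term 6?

xxxxxxxxxxxxxxxxxxxxvvvvvvvzzzzzzuuuuuuuuuuuuuuuuuuuuuuuuuuu

Reading off run lengths: x runs 5, 8, 11, 14; v runs 2, 3, 4, 5; z runs 1, 2, 3, 4; u runs 7, 11, 15, 19 — each is linear in n (n = 1, 2, …).
For term 6, n = 6, so the run lengths are 20, 7, 6, 27.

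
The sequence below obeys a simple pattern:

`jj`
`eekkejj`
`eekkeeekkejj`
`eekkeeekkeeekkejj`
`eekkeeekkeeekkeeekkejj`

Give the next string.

The strings grow by a fixed prefix eekke each time.
Applying this once more to eekkeeekkeeekkeeekkejj:

eekkeeekkeeekkeeekkeeekkejj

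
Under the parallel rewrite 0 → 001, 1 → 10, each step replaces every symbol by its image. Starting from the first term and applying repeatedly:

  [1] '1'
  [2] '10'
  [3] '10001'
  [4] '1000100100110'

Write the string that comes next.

Rewriting the 13 symbols of 1000100100110 one by one yields 10 001 001 001 10 001 001 10 001 001 10 10 001; concatenated:

1000100100110001001100010011010001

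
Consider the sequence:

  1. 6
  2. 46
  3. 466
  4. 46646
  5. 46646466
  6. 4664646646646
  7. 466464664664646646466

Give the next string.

4664646646646466464664664646646646

This is a Fibonacci-style word recurrence s(k) = s(k−1)·s(k−2): e.g. 46·6 = 466.
Continuing: 466464664664646646466 · 4664646646646 gives term 8.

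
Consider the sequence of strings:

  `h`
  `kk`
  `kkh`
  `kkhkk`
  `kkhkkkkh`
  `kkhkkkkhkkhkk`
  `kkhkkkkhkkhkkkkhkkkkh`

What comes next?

kkhkkkkhkkhkkkkhkkkkhkkhkkkkhkkhkk

Each term (from the third on) is the previous term followed by the one before it: term 3 = kk·h = kkh.
So term 8 is kkhkkkkhkkhkkkkhkkkkh·kkhkkkkhkkhkk.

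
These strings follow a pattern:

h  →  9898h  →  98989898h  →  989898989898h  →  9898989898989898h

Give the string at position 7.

The strings grow by a fixed prefix 9898 each time.
From 9898989898989898h, 2 further steps: 9898989898989898h → 98989898989898989898h → (answer).

989898989898989898989898h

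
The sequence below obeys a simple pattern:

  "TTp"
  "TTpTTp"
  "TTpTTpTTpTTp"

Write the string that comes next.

Each string is two copies of the previous one concatenated.
Doubling TTpTTpTTpTTp:

TTpTTpTTpTTpTTpTTpTTpTTp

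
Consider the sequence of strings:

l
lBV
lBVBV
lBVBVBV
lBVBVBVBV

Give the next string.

lBVBVBVBVBV

Every step adds BV to the end: s(k+1) = s(k)·BV.
So the next term is lBVBVBVBV·BV.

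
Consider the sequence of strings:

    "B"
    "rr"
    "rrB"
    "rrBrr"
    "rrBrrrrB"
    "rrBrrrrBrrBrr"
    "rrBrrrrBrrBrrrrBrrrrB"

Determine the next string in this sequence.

rrBrrrrBrrBrrrrBrrrrBrrBrrrrBrrBrr

Each term (from the third on) is the previous term followed by the one before it: term 3 = rr·B = rrB.
So term 8 is rrBrrrrBrrBrrrrBrrrrB·rrBrrrrBrrBrr.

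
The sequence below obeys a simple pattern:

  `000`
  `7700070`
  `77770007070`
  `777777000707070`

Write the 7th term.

Each term wraps the previous one in 77 on the left and 70 on the right.
From 777777000707070, 3 further steps: 777777000707070 → 7777777700070707070 → 77777777770007070707070 → (answer).

777777777777000707070707070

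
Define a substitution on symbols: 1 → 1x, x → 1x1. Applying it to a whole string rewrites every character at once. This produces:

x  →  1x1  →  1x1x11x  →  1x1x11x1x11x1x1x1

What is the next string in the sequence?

Applying the rule to each of the 17 symbols of 1x1x11x1x11x1x1x1 gives the pieces 1x 1x1 1x 1x1 1x 1x 1x1 1x 1x1 1x 1x 1x1 1x 1x1 1x 1x1 1x, which concatenate to the answer.

1x1x11x1x11x1x1x11x1x11x1x1x11x1x11x1x11x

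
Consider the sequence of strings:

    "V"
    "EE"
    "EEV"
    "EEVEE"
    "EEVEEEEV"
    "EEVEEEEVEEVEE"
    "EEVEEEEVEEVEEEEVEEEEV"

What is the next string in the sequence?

Each term (from the third on) is the previous term followed by the one before it: term 3 = EE·V = EEV.
Continuing: EEVEEEEVEEVEEEEVEEEEV · EEVEEEEVEEVEE gives term 8.

EEVEEEEVEEVEEEEVEEEEVEEVEEEEVEEVEE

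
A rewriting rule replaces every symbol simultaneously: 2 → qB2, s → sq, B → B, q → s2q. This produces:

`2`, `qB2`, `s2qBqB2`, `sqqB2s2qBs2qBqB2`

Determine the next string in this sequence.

sqs2qs2qBqB2sqqB2s2qBsqqB2s2qBs2qBqB2

Replace each of the 16 characters of sqqB2s2qBs2qBqB2 in place — sq s2q s2q B qB2 sq qB2 s2q B sq qB2 s2q B s2q B qB2 — and concatenate.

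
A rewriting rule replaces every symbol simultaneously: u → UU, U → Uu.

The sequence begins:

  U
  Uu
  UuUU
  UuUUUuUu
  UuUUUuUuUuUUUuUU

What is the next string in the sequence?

UuUUUuUuUuUUUuUUUuUUUuUuUuUUUuUu

Applying the rule to each of the 16 symbols of UuUUUuUuUuUUUuUU gives the pieces Uu UU Uu Uu Uu UU Uu UU Uu UU Uu Uu Uu UU Uu Uu, which concatenate to the answer.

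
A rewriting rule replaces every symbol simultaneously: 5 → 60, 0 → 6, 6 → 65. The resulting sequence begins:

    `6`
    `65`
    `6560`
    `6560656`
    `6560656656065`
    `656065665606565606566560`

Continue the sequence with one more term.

65606566560656560656656065606566560656560656

Replace each of the 24 characters of 656065665606565606566560 in place — 65 60 65 6 65 60 65 65 60 65 6 65 60 65 60 65 6 65 60 65 65 60 65 6 — and concatenate.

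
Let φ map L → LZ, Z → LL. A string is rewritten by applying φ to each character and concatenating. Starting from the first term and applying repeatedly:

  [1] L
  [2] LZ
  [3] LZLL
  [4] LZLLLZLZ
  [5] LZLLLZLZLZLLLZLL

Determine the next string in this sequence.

LZLLLZLZLZLLLZLLLZLLLZLZLZLLLZLZ

φ(LZLLLZLZLZLLLZLL) expands symbol-by-symbol to LZ LL LZ LZ LZ LL LZ LL LZ LL LZ LZ LZ LL LZ LZ; joining the 16 pieces gives the next term.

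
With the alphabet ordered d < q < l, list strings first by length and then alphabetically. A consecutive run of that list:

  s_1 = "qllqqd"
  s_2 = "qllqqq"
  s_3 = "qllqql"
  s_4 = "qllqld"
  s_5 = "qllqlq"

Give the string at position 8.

Continuing the enumeration 3 steps past qllqlq: qllqlq → qllqll → qllldd → (answer).

qllldq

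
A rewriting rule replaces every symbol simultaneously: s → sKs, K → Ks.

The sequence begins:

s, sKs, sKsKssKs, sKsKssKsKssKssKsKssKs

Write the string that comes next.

φ(sKsKssKsKssKssKsKssKs) expands symbol-by-symbol to sKs Ks sKs Ks sKs sKs Ks sKs Ks sKs sKs Ks sKs sKs Ks sKs Ks sKs sKs Ks sKs; joining the 21 pieces gives the next term.

sKsKssKsKssKssKsKssKsKssKssKsKssKssKsKssKsKssKssKsKssKs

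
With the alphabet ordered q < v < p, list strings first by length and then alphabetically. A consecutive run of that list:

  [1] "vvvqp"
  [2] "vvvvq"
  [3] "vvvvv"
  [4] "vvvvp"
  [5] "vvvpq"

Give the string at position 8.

Advancing 3 positions from vvvpq through vvvpq → vvvpv → vvvpp reaches term 8.

vvpqq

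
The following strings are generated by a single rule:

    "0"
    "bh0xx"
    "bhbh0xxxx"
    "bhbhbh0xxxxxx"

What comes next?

bhbhbhbh0xxxxxxxx

Every step adds bh to the front and xx to the end of the previous string.
So the next term is bh·bhbhbh0xxxxxx·xx.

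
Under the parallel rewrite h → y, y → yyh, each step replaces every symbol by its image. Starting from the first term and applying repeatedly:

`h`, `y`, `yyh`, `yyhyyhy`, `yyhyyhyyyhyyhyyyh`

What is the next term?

Rewriting the 17 symbols of yyhyyhyyyhyyhyyyh one by one yields yyh yyh y yyh yyh y yyh yyh yyh y yyh yyh y yyh yyh yyh y; concatenated:

yyhyyhyyyhyyhyyyhyyhyyhyyyhyyhyyyhyyhyyhy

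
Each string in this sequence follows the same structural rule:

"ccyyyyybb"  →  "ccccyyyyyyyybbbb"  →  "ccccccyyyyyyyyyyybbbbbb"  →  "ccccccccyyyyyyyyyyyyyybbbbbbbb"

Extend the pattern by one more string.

Term n consists of 2n c's, followed by 3n+2 y's, followed by 2n b's (n = 1, 2, …).
At n = 5 the blocks have lengths 10, 17, 10.

ccccccccccyyyyyyyyyyyyyyyyybbbbbbbbbb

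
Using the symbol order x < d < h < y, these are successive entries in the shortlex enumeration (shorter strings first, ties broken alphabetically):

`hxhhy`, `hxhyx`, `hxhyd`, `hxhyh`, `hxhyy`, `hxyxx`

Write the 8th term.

Stepping forward 2 times from hxyxx: hxyxx → hxyxd, then the target.

hxyxh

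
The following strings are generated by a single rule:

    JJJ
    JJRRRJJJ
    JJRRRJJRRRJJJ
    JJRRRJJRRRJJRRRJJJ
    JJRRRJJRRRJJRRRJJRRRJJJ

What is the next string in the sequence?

The strings grow by a fixed prefix JJRRR each time.
One more step from JJRRRJJRRRJJRRRJJRRRJJJ gives the answer.

JJRRRJJRRRJJRRRJJRRRJJRRRJJJ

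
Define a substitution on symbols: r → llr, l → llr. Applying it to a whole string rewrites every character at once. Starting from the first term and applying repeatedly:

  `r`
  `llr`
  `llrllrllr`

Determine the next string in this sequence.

llrllrllrllrllrllrllrllrllr

Apply φ to llrllrllr symbol by symbol: l→llr, l→llr, r→llr, l→llr, l→llr, r→llr, l→llr, l→llr, r→llr; joined: llr llr llr llr llr llr llr llr llr.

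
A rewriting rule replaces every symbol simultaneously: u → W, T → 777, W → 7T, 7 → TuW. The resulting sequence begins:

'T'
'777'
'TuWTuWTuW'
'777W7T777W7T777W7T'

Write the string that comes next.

TuWTuWTuW7TTuW777TuWTuWTuW7TTuW777TuWTuWTuW7TTuW777

Applying the rule to each of the 18 symbols of 777W7T777W7T777W7T gives the pieces TuW TuW TuW 7T TuW 777 TuW TuW TuW 7T TuW 777 TuW TuW TuW 7T TuW 777, which concatenate to the answer.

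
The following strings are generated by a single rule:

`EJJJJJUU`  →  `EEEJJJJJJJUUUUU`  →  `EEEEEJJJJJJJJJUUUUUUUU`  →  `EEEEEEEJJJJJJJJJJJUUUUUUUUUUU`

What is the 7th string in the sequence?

EEEEEEEEEEEEEJJJJJJJJJJJJJJJJJUUUUUUUUUUUUUUUUUUUU

Each string has the form E^{2n-1} J^{2n+3} U^{3n-1} (n = 1, 2, …).
Setting n = 7 gives 13, 17, 20 characters in each block.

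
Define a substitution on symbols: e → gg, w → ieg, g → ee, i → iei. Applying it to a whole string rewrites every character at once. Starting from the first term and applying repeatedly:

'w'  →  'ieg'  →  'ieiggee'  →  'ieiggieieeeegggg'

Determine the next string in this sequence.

Rewriting the 16 symbols of ieiggieieeeegggg one by one yields iei gg iei ee ee iei gg iei gg gg gg gg ee ee ee ee; concatenated:

ieiggieieeeeieiggieiggggggggeeeeeeee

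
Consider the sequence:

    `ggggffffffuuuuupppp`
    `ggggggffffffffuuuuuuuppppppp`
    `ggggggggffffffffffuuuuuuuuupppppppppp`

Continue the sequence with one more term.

The n-th term is 2n g's then 2n+2 f's then 2n+1 u's then 3n-2 p's, where the shown terms are n = 2, 3, 4.
For the next term, n = 5, so the run lengths are 10, 12, 11, 13.

ggggggggggffffffffffffuuuuuuuuuuuppppppppppppp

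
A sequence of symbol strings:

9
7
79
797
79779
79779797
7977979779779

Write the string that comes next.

Each term (from the third on) is the previous term followed by the one before it: term 3 = 7·9 = 79.
Continuing: 7977979779779 · 79779797 gives term 8.

797797977977979779797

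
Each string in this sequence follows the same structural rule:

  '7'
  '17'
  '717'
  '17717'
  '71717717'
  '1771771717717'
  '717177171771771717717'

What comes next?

This is a Fibonacci-style word recurrence s(k) = s(k−2)·s(k−1): e.g. 7·17 = 717.
So term 8 is 1771771717717·717177171771771717717.

1771771717717717177171771771717717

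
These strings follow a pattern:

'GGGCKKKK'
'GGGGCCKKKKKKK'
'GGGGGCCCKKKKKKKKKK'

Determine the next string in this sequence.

The n-th term is n+2 G's then n C's then 3n+1 K's (n = 1, 2, …).
At n = 4 the blocks have lengths 6, 4, 13.

GGGGGGCCCCKKKKKKKKKKKKK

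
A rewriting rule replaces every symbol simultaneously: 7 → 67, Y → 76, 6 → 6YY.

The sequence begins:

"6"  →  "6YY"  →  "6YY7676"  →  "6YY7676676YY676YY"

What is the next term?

6YY7676676YY676YY6YY676YY76766YY676YY7676

Replace each of the 17 characters of 6YY7676676YY676YY in place — 6YY 76 76 67 6YY 67 6YY 6YY 67 6YY 76 76 6YY 67 6YY 76 76 — and concatenate.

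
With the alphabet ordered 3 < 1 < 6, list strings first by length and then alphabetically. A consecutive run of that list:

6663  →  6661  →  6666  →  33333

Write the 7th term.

Stepping forward 3 times from 33333: 33333 → 33331 → 33336, then the target.

33313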